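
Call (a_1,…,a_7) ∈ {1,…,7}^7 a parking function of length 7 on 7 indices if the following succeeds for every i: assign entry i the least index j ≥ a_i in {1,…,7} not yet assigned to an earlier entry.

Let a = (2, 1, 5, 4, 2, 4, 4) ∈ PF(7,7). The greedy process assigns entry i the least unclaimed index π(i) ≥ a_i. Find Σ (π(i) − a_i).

6

Σπ = 7·8/2 = 28 (π permutes [7]); Σa = 2+1+5+4+2+4+4 = 22; disp = 28−22 = 6.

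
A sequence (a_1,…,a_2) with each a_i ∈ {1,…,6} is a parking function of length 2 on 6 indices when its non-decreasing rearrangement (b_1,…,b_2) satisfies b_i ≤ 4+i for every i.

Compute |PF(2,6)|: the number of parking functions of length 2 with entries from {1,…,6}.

Count = (6+1−2)·(6+1)^{2−1} = 5 · 7 = 35 (Konheim–Weiss)
Example (2,6) → sorted (2,6): b_i ≤ 4+i ∀i, a PF.

35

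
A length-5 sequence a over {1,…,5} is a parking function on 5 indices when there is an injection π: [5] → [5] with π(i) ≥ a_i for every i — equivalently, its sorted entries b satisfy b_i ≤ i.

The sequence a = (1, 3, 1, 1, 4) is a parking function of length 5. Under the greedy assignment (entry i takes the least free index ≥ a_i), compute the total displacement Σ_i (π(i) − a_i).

Σπ = 5·6/2 = 15 (π permutes [5]); Σa = 1+3+1+1+4 = 10; disp = 15−10 = 5.

5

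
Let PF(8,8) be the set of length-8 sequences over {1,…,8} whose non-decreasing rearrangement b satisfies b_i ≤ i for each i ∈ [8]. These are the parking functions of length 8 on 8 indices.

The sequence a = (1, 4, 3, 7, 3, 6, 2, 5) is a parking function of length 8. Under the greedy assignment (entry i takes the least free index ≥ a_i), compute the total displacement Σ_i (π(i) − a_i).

5

Σπ(i) = 1+…+8 = 36; Σa = 1+4+3+7+3+6+2+5 = 31; disp = 36−31 = 5.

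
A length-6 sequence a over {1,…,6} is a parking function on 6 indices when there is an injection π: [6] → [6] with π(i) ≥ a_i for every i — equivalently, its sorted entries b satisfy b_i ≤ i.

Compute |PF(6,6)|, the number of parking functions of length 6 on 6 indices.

16807

#PF = (7−6)·7^(6−1) = 1 · 16807 = 16807
Example (4,4,1,3,2,5) → sorted (1,2,3,4,4,5): b_i ≤ i ∀i, a PF.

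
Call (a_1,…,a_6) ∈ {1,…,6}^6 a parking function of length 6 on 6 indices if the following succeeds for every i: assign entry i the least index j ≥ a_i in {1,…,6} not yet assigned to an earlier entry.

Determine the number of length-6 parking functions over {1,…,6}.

|PF(6,6)| = (6+1−6)·(6+1)^{6−1} = 1 · 16807 = 16807 (Pollak)
One tuple (5,1,2,1,2,2) → sorted (1,1,2,2,2,5): b_i ≤ i ∀i, a PF.

16807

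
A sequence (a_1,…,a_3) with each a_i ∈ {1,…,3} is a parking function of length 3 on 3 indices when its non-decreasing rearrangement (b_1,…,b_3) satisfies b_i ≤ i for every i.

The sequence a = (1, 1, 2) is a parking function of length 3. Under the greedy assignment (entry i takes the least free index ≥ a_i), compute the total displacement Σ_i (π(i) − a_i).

2

Σπ = 6 ({1..3} each once); Σa = 1+1+2 = 4; disp = 6−4 = 2.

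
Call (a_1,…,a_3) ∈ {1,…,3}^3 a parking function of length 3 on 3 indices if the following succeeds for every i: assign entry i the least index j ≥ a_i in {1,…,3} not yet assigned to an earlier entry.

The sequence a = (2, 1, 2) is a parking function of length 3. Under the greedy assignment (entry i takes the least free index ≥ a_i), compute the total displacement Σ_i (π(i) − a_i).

1

Σπ = 3·4/2 = 6 (π permutes [3]); Σa = 2+1+2 = 5; disp = 6−5 = 1.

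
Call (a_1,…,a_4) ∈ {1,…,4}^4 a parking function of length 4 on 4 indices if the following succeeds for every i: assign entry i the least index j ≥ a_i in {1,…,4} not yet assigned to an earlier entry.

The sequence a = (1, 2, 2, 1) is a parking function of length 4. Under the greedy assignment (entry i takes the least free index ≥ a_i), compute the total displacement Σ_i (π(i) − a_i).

4

Σπ = 10 ({1..4} each once); Σa = 1+2+2+1 = 6; disp = 10−6 = 4.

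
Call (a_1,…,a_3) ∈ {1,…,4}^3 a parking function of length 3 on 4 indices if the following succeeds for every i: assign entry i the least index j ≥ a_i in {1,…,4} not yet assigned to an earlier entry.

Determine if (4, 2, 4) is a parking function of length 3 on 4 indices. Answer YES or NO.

Rearranged: b = (2, 4, 4).
  b_1=2 ≤ 2
  b_2=4 > 3
  fails at i=2 ⇒ NO

NO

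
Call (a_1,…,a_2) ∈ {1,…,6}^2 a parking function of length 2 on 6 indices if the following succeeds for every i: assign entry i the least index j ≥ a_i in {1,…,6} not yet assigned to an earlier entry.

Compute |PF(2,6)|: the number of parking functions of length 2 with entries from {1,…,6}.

35

#PF = 5·7^1 = 5×7 = 35 [KW]
Check (4,3) → sorted (3,4): b_i ≤ 4+i ∀i, a PF.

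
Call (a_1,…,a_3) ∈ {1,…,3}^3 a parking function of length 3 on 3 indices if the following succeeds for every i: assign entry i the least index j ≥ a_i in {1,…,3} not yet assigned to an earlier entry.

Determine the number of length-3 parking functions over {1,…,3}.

#PF = (3+1−3)·(3+1)^{3−1} = 1·16 = 16 (Pollak)
E.g. (1,3,2) → sorted (1,2,3): b_i ≤ i ∀i, a PF.

16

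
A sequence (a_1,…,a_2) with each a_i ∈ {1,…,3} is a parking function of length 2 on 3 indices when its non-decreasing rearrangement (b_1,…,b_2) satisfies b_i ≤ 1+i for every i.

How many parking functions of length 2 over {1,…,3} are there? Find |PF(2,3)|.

|PF| = (4−2)·4^(2−1) = 2 · 4 = 8 (Pollak)
Example (1,1) → sorted (1,1): b_i ≤ 1+i ∀i, a PF.

8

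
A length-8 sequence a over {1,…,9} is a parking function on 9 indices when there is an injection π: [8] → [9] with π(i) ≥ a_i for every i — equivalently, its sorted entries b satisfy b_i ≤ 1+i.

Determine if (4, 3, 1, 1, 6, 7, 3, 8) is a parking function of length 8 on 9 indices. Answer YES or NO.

YES

Order a: b = (1, 1, 3, 3, 4, 6, 7, 8).
  b_1=1 ≤ 2
  b_2=1 ≤ 3
  b_3=3 ≤ 4
  b_4=3 ≤ 5
  b_5=4 ≤ 6
  b_6=6 ≤ 7
  b_7=7 ≤ 8
  b_8=8 ≤ 9
All bounds hold ⇒ YES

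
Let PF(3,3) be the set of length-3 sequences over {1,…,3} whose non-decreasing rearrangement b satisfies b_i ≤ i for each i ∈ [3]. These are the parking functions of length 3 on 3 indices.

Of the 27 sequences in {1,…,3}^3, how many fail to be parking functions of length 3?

11

#PF = (3−3+1)·(3+1)^(3−1) = 1×16 = 16 (Pollak)
Check (3,2,2) → sorted (2,2,3): b_1=2>1, not a PF.
Total 27; non-PF = 27−16 = 11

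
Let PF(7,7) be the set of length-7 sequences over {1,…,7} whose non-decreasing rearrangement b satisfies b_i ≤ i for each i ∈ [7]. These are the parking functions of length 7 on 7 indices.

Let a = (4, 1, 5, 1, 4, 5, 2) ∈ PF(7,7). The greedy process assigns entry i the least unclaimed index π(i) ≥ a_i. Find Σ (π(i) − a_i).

Σπ(i) = 1+…+7 = 28; Σa = 4+1+5+1+4+5+2 = 22; disp = 28−22 = 6.

6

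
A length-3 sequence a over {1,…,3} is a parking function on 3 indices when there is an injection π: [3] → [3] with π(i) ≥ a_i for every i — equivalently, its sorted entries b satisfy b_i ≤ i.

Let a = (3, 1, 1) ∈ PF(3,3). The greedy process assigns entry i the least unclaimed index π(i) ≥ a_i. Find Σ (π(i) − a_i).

Σπ = 3·4/2 = 6 (π permutes [3]); Σa = 3+1+1 = 5; disp = 6−5 = 1.

1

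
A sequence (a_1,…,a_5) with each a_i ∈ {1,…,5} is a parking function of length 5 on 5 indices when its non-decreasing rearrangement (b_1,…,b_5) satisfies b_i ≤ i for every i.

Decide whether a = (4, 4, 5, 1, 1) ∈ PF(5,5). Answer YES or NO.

NO

Sorted: b = (1, 1, 4, 4, 5).
  b_1=1 ≤ 1
  b_2=1 ≤ 2
  b_3=4 > 3
  fails at i=3 ⇒ NO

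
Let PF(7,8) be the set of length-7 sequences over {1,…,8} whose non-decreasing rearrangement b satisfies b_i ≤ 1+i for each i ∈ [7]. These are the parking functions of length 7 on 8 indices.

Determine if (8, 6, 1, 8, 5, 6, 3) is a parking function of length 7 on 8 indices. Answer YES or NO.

NO

Order a: b = (1, 3, 5, 6, 6, 8, 8).
  b_1=1 ≤ 2
  b_2=3 ≤ 3
  b_3=5 > 4
  fails at i=3 ⇒ NO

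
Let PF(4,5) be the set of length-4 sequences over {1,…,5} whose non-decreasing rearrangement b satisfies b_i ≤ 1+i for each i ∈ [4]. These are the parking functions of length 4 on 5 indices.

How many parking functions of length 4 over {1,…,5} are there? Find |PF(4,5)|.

|PF(4,5)| = (5−4+1)·(5+1)^(4−1) = 2·216 = 432 (Pollak)
One tuple (4,2,1,4) → sorted (1,2,4,4): b_i ≤ 1+i ∀i, a PF.

432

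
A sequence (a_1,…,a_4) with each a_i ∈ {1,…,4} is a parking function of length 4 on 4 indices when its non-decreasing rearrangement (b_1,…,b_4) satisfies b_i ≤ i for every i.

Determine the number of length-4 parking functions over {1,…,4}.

|PF(4,4)| = 1·5^3 = 1·125 = 125 [KW]
Check (1,3,2,2) → sorted (1,2,2,3): b_i ≤ i ∀i, a PF.

125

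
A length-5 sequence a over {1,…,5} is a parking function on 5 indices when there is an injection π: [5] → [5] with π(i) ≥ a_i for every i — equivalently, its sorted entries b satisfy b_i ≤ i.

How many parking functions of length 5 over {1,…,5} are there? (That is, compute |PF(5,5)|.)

|PF| = (5+1−5)·(5+1)^{5−1} = 1·1296 = 1296
Check (5,4,1,2,3) → sorted (1,2,3,4,5): b_i ≤ i ∀i, a PF.

1296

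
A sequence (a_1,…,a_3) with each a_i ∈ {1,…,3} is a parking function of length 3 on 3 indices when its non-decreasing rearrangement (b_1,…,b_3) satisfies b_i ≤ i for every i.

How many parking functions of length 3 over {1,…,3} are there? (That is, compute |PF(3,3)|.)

#PF = 1·4^2 = 1 · 16 = 16 [KW]
One tuple (1,2,1) → sorted (1,1,2): b_i ≤ i ∀i, a PF.

16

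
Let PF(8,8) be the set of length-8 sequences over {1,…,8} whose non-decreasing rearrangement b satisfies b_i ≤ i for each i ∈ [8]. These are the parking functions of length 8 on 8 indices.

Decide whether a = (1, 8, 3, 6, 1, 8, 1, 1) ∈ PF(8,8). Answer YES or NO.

Sorted: b = (1, 1, 1, 1, 3, 6, 8, 8).
  b_1=1 ≤ 1
  b_2=1 ≤ 2
  b_3=1 ≤ 3
  b_4=1 ≤ 4
  b_5=3 ≤ 5
  b_6=6 ≤ 6
  b_7=8 > 7
  fails at i=7 ⇒ NO

NO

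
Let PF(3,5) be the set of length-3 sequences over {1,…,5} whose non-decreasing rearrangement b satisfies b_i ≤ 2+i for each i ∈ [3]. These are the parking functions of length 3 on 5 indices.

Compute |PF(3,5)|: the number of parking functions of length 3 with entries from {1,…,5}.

108

#PF = (5−3+1)·(5+1)^(3−1) = 3×36 = 108
Example (2,1,4) → sorted (1,2,4): b_i ≤ 2+i ∀i, a PF.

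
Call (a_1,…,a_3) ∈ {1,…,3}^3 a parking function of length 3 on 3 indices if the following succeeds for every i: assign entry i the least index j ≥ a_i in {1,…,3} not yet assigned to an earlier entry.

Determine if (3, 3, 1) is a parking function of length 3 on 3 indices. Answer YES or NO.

Order a: b = (1, 3, 3).
  b_1=1 ≤ 1
  b_2=3 > 2
  fails at i=2 ⇒ NO

NO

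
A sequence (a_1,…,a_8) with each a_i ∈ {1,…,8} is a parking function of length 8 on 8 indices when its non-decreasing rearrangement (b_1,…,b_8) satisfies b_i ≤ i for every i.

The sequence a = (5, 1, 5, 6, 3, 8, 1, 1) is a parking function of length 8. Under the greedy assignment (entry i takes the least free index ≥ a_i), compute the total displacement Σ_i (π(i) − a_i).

6

Σπ = 8·9/2 = 36 (π permutes [8]); Σa = 5+1+5+6+3+8+1+1 = 30; disp = 36−30 = 6.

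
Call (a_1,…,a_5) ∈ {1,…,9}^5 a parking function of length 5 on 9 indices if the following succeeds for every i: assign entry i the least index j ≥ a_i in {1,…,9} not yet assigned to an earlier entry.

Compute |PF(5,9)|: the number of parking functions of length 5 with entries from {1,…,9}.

50000

Count = 5·10^4 = 5·10000 = 50000 (Pollak)
E.g. (5,3,7,5,9) → sorted (3,5,5,7,9): b_i ≤ 4+i ∀i, a PF.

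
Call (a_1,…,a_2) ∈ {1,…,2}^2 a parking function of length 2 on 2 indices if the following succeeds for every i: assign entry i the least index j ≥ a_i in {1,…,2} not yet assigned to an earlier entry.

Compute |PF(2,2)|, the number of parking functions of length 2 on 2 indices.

3

|PF| = (3−2)·3^(2−1) = 1·3 = 3 (Konheim–Weiss)
E.g. (1,1) → sorted (1,1): b_i ≤ i ∀i, a PF.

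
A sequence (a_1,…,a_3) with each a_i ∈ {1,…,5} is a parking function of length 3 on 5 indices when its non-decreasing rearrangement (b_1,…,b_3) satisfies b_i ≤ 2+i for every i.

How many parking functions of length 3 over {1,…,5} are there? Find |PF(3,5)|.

108

|PF| = 3·6^2 = 3·36 = 108 (Konheim–Weiss)
One tuple (2,4,1) → sorted (1,2,4): b_i ≤ 2+i ∀i, a PF.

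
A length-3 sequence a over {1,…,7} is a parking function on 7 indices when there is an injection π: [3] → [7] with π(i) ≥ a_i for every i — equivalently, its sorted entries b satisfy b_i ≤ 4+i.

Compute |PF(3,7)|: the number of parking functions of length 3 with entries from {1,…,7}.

|PF| = (8−3)·8^(3−1) = 5×64 = 320 (Konheim–Weiss)
Check (2,2,5) → sorted (2,2,5): b_i ≤ 4+i ∀i, a PF.

320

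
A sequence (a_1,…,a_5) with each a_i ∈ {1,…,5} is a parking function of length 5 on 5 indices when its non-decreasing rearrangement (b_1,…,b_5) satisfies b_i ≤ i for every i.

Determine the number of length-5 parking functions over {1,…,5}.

#PF = 1·6^4 = 1×1296 = 1296 (Pollak)
Check (4,4,3,2,1) → sorted (1,2,3,4,4): b_i ≤ i ∀i, a PF.

1296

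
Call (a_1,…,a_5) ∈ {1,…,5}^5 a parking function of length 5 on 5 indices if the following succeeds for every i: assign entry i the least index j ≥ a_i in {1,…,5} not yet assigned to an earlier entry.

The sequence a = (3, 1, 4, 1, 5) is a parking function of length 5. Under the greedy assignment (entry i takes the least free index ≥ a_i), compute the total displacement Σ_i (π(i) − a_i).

1

Σπ = 15 ({1..5} each once); Σa = 3+1+4+1+5 = 14; disp = 15−14 = 1.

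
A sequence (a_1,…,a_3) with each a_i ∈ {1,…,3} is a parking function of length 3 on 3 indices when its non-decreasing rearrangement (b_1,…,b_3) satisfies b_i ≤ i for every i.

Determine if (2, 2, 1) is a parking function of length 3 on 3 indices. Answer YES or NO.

YES

Rearranged: b = (1, 2, 2).
  b_1=1 ≤ 1
  b_2=2 ≤ 2
  b_3=2 ≤ 3
All bounds hold ⇒ YES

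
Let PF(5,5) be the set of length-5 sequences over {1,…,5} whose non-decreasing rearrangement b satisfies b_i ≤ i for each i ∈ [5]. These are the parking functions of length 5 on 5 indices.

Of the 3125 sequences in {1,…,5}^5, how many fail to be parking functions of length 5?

1829

Count = 1·6^4 = 1 · 1296 = 1296
One tuple (1,4,4,1,4) → sorted (1,1,4,4,4): b_3=4>3, not a PF.
So 3125 − 1296 = 1829 fail.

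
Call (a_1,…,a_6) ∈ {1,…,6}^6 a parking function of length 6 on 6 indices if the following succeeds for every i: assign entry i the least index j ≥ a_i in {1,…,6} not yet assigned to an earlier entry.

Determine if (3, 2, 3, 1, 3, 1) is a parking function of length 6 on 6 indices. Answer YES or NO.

YES

Rearranged: b = (1, 1, 2, 3, 3, 3).
  b_1=1 ≤ 1
  b_2=1 ≤ 2
  b_3=2 ≤ 3
  b_4=3 ≤ 4
  b_5=3 ≤ 5
  b_6=3 ≤ 6
All bounds hold ⇒ YES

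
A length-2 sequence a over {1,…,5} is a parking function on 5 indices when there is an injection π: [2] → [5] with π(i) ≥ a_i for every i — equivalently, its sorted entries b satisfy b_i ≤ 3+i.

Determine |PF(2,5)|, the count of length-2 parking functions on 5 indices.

24

Count = (6−2)·6^(2−1) = 4×6 = 24 (Pollak)
E.g. (4,2) → sorted (2,4): b_i ≤ 3+i ∀i, a PF.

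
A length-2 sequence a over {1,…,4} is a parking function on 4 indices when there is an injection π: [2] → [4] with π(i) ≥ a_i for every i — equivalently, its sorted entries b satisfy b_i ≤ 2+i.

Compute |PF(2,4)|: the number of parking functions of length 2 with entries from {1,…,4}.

15

Count = (5−2)·5^(2−1) = 3×5 = 15 (Konheim–Weiss)
One tuple (1,2) → sorted (1,2): b_i ≤ 2+i ∀i, a PF.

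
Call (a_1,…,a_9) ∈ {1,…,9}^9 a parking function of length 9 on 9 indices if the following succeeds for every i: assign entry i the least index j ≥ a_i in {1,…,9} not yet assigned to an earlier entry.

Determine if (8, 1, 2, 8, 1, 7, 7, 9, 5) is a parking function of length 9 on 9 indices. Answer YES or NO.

Sorted: b = (1, 1, 2, 5, 7, 7, 8, 8, 9).
  b_1=1 ≤ 1
  b_2=1 ≤ 2
  b_3=2 ≤ 3
  b_4=5 > 4
  fails at i=4 ⇒ NO

NO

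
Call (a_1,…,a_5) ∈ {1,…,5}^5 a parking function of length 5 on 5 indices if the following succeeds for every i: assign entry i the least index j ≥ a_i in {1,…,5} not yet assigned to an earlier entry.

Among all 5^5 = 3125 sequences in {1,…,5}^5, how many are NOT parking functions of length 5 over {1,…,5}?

1829

#PF = (5+1−5)·(5+1)^{5−1} = 1 · 1296 = 1296 (Konheim–Weiss)
One tuple (5,5,4,5,5) → sorted (4,5,5,5,5): b_1=4>1, not a PF.
5^5 − 1296 = 3125 − 1296 = 1829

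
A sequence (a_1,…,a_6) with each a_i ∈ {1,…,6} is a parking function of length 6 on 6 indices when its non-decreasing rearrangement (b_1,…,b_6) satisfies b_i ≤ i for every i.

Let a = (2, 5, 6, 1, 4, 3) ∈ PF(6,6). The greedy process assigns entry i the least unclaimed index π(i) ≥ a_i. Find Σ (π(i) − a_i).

0

Σπ = 6·7/2 = 21 (π permutes [6]); Σa = 2+5+6+1+4+3 = 21; disp = 21−21 = 0.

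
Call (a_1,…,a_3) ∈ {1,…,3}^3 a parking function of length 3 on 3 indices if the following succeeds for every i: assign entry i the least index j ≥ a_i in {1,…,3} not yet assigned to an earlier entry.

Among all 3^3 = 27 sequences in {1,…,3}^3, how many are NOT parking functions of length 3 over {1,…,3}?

|PF(3,3)| = (3−3+1)·(3+1)^(3−1) = 1×16 = 16
One tuple (3,2,2) → sorted (2,2,3): b_1=2>1, not a PF.
Total 27; non-PF = 27−16 = 11

11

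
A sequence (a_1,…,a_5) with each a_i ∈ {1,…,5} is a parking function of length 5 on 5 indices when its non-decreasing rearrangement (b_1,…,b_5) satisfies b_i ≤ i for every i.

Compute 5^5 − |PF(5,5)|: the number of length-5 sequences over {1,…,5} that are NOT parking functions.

1829

|PF(5,5)| = 1·6^4 = 1 · 1296 = 1296
Example (2,2,3,2,4) → sorted (2,2,2,3,4): b_1=2>1, not a PF.
Total 3125; non-PF = 3125−1296 = 1829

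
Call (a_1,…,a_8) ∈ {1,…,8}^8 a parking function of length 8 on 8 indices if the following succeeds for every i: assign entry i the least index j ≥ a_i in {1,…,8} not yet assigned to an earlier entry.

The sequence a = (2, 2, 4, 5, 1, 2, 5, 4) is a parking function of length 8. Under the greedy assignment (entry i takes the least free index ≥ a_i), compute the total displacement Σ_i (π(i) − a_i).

Σπ = 36 ({1..8} each once); Σa = 2+2+4+5+1+2+5+4 = 25; disp = 36−25 = 11.

11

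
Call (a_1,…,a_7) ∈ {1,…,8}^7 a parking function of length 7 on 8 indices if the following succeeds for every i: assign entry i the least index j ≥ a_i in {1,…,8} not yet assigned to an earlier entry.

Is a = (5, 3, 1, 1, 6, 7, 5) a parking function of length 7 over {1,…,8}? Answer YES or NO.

Order a: b = (1, 1, 3, 5, 5, 6, 7).
  b_1=1 ≤ 2
  b_2=1 ≤ 3
  b_3=3 ≤ 4
  b_4=5 ≤ 5
  b_5=5 ≤ 6
  b_6=6 ≤ 7
  b_7=7 ≤ 8
All bounds hold ⇒ YES

YES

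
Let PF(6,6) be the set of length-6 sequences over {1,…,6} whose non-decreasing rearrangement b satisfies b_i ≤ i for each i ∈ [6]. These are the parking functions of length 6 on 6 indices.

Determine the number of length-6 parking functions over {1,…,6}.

16807

Count = (7−6)·7^(6−1) = 1 · 16807 = 16807
Example (6,3,1,1,3,4) → sorted (1,1,3,3,4,6): b_i ≤ i ∀i, a PF.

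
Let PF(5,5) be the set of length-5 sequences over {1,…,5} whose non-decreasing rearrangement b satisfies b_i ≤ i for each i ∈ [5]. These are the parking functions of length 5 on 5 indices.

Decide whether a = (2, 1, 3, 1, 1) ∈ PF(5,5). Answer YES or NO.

YES

Sorted: b = (1, 1, 1, 2, 3).
  b_1=1 ≤ 1
  b_2=1 ≤ 2
  b_3=1 ≤ 3
  b_4=2 ≤ 4
  b_5=3 ≤ 5
All bounds hold ⇒ YES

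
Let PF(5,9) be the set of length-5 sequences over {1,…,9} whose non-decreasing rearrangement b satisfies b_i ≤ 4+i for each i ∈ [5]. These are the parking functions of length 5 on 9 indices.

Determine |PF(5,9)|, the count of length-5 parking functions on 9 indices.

50000

Count = 5·10^4 = 5×10000 = 50000
Check (1,3,2,9,5) → sorted (1,2,3,5,9): b_i ≤ 4+i ∀i, a PF.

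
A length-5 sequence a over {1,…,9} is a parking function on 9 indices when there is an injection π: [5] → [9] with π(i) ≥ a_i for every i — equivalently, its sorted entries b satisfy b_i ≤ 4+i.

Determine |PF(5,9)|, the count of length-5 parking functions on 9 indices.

50000

|PF| = (10−5)·10^(5−1) = 5·10000 = 50000 (Konheim–Weiss)
Example (8,2,7,5,3) → sorted (2,3,5,7,8): b_i ≤ 4+i ∀i, a PF.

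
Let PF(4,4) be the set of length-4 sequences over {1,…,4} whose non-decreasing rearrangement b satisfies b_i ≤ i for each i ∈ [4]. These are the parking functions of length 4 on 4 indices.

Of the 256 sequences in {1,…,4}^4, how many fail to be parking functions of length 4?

131

|PF(4,4)| = (4−4+1)·(4+1)^(4−1) = 1 · 125 = 125 (Pollak)
Example (4,3,3,4) → sorted (3,3,4,4): b_1=3>1, not a PF.
Total 256; non-PF = 256−125 = 131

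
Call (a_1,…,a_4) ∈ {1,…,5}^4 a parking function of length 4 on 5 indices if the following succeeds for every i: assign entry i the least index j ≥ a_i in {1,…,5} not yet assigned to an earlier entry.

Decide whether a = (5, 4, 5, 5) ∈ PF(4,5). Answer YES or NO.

NO

Rearranged: b = (4, 5, 5, 5).
  b_1=4 > 2
  fails at i=1 ⇒ NO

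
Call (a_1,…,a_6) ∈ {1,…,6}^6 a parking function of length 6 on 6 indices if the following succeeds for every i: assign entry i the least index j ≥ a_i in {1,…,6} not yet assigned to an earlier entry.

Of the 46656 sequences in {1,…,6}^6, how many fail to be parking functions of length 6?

29849

Count = (7−6)·7^(6−1) = 1 · 16807 = 16807 (Konheim–Weiss)
Example (1,6,2,5,6,1) → sorted (1,1,2,5,6,6): b_4=5>4, not a PF.
6^6 − 16807 = 46656 − 16807 = 29849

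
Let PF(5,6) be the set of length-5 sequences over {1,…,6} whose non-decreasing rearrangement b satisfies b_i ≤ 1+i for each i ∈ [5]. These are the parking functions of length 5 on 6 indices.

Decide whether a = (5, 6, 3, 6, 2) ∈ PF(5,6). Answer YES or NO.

NO

Order a: b = (2, 3, 5, 6, 6).
  b_1=2 ≤ 2
  b_2=3 ≤ 3
  b_3=5 > 4
  fails at i=3 ⇒ NO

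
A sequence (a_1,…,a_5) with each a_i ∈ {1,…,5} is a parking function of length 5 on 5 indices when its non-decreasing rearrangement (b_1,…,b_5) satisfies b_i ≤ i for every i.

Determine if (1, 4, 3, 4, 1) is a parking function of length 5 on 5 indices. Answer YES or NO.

YES

Order a: b = (1, 1, 3, 4, 4).
  b_1=1 ≤ 1
  b_2=1 ≤ 2
  b_3=3 ≤ 3
  b_4=4 ≤ 4
  b_5=4 ≤ 5
All bounds hold ⇒ YES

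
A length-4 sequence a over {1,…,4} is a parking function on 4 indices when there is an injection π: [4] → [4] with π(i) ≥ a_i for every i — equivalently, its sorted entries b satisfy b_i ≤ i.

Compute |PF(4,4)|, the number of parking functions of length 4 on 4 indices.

125

Count = (4+1−4)·(4+1)^{4−1} = 1 · 125 = 125 [KW]
Check (3,2,1,1) → sorted (1,1,2,3): b_i ≤ i ∀i, a PF.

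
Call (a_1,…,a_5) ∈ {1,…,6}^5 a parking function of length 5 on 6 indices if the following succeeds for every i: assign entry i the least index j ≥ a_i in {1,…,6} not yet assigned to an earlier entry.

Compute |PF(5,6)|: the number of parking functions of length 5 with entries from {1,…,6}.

#PF = (6−5+1)·(6+1)^(5−1) = 2×2401 = 4802 (Pollak)
E.g. (6,3,3,1,5) → sorted (1,3,3,5,6): b_i ≤ 1+i ∀i, a PF.

4802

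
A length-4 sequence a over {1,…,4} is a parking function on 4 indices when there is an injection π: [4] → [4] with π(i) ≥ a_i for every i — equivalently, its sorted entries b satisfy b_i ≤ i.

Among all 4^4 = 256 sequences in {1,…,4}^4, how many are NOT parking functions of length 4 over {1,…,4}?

131

|PF| = (5−4)·5^(4−1) = 1·125 = 125 [KW]
Check (2,4,4,3) → sorted (2,3,4,4): b_1=2>1, not a PF.
So 256 − 125 = 131 fail.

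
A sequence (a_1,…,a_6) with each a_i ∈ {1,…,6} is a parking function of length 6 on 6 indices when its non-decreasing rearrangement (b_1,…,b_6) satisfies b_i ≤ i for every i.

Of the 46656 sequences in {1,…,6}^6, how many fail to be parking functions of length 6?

29849

|PF| = (7−6)·7^(6−1) = 1 · 16807 = 16807 [KW]
Check (6,3,4,5,4,3) → sorted (3,3,4,4,5,6): b_1=3>1, not a PF.
So 46656 − 16807 = 29849 fail.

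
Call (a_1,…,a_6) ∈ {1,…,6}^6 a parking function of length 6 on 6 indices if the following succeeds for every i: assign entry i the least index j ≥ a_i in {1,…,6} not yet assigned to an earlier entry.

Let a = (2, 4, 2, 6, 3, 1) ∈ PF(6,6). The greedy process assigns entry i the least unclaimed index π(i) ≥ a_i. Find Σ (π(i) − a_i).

3

Σπ(i) = 1+…+6 = 21; Σa = 2+4+2+6+3+1 = 18; disp = 21−18 = 3.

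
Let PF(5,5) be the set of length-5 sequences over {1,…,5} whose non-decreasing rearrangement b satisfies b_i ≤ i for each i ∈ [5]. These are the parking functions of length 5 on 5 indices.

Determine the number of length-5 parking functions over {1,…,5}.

Count = (6−5)·6^(5−1) = 1×1296 = 1296 (Pollak)
One tuple (2,1,4,4,3) → sorted (1,2,3,4,4): b_i ≤ i ∀i, a PF.

1296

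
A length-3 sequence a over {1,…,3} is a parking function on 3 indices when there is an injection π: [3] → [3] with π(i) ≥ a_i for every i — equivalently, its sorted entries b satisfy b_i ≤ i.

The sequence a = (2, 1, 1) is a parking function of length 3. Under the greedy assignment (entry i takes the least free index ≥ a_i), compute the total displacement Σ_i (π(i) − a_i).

Σπ(i) = 1+…+3 = 6; Σa = 2+1+1 = 4; disp = 6−4 = 2.

2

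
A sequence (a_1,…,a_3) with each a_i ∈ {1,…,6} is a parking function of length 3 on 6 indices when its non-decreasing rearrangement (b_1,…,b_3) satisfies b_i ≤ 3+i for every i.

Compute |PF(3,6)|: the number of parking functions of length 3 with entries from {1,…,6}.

196

Count = (6−3+1)·(6+1)^(3−1) = 4 · 49 = 196
Check (6,4,4) → sorted (4,4,6): b_i ≤ 3+i ∀i, a PF.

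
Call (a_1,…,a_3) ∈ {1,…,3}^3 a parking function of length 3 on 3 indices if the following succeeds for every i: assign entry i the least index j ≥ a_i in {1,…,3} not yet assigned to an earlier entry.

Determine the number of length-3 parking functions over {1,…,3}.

16

|PF| = (4−3)·4^(3−1) = 1 · 16 = 16 (Konheim–Weiss)
E.g. (1,2,3) → sorted (1,2,3): b_i ≤ i ∀i, a PF.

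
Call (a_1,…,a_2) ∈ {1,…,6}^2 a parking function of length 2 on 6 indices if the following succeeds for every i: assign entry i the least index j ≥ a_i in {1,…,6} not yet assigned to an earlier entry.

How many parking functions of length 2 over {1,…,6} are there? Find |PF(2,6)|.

Count = (6+1−2)·(6+1)^{2−1} = 5·7 = 35
Check (1,4) → sorted (1,4): b_i ≤ 4+i ∀i, a PF.

35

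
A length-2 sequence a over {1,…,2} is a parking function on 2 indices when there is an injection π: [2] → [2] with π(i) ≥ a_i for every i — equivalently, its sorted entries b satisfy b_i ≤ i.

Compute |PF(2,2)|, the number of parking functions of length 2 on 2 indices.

|PF| = (2−2+1)·(2+1)^(2−1) = 1×3 = 3 [KW]
One tuple (1,1) → sorted (1,1): b_i ≤ i ∀i, a PF.

3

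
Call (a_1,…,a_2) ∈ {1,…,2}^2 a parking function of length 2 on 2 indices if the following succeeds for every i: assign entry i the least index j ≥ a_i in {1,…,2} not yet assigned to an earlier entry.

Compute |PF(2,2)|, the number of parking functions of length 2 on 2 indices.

Count = (2+1−2)·(2+1)^{2−1} = 1·3 = 3 [KW]
Example (1,1) → sorted (1,1): b_i ≤ i ∀i, a PF.

3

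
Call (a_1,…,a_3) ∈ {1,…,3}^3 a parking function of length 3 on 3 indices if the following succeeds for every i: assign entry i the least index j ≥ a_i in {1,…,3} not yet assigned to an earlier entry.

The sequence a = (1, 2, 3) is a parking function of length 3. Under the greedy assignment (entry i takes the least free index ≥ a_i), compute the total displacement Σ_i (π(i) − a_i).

Σπ = 6 ({1..3} each once); Σa = 1+2+3 = 6; disp = 6−6 = 0.

0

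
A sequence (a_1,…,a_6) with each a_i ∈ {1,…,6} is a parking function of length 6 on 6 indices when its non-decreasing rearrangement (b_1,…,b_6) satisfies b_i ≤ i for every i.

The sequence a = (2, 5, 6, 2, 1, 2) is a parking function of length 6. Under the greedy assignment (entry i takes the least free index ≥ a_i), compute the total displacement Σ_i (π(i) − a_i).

Σπ = 21 ({1..6} each once); Σa = 2+5+6+2+1+2 = 18; disp = 21−18 = 3.

3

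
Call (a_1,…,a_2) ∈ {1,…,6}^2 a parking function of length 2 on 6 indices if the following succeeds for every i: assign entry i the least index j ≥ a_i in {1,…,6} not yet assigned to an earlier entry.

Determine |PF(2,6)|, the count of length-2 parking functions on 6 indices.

35

|PF| = (6+1−2)·(6+1)^{2−1} = 5×7 = 35 (Konheim–Weiss)
Check (6,3) → sorted (3,6): b_i ≤ 4+i ∀i, a PF.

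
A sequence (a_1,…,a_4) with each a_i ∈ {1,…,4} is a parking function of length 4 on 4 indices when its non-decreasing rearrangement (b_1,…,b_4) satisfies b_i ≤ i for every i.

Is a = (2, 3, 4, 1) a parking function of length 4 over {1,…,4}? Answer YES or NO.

Order a: b = (1, 2, 3, 4).
  b_1=1 ≤ 1
  b_2=2 ≤ 2
  b_3=3 ≤ 3
  b_4=4 ≤ 4
All bounds hold ⇒ YES

YES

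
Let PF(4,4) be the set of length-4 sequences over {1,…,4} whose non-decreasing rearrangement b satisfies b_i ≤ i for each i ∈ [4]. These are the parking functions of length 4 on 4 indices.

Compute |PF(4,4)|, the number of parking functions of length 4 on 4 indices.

125

Count = 1·5^3 = 1×125 = 125 (Konheim–Weiss)
Check (2,1,2,3) → sorted (1,2,2,3): b_i ≤ i ∀i, a PF.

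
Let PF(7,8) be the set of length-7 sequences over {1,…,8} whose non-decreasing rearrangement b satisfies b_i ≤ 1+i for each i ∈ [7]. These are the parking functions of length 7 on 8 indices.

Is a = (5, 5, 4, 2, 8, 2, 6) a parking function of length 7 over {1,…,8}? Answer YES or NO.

YES

Rearranged: b = (2, 2, 4, 5, 5, 6, 8).
  b_1=2 ≤ 2
  b_2=2 ≤ 3
  b_3=4 ≤ 4
  b_4=5 ≤ 5
  b_5=5 ≤ 6
  b_6=6 ≤ 7
  b_7=8 ≤ 8
All bounds hold ⇒ YES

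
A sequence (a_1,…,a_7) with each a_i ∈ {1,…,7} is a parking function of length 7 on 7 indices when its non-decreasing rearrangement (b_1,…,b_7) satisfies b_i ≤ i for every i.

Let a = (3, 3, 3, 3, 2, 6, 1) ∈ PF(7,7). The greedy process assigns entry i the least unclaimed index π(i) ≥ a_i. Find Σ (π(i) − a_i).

7

Σπ = 7·8/2 = 28 (π permutes [7]); Σa = 3+3+3+3+2+6+1 = 21; disp = 28−21 = 7.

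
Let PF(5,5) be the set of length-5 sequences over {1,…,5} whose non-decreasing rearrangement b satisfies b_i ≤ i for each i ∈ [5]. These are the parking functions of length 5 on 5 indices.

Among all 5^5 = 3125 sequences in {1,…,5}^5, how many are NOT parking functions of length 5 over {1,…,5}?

#PF = 1·6^4 = 1 · 1296 = 1296 [KW]
E.g. (5,2,5,4,3) → sorted (2,3,4,5,5): b_1=2>1, not a PF.
So 3125 − 1296 = 1829 fail.

1829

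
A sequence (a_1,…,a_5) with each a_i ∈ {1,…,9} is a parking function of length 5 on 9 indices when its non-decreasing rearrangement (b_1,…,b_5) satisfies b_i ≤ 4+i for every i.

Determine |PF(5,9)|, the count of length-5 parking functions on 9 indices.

50000

|PF| = (9+1−5)·(9+1)^{5−1} = 5×10000 = 50000
One tuple (1,4,9,2,6) → sorted (1,2,4,6,9): b_i ≤ 4+i ∀i, a PF.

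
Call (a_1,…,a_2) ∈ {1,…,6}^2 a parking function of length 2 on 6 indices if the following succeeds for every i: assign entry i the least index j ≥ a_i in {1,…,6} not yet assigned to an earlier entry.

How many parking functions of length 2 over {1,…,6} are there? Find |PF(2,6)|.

35

Count = (6−2+1)·(6+1)^(2−1) = 5·7 = 35 (Pollak)
One tuple (5,1) → sorted (1,5): b_i ≤ 4+i ∀i, a PF.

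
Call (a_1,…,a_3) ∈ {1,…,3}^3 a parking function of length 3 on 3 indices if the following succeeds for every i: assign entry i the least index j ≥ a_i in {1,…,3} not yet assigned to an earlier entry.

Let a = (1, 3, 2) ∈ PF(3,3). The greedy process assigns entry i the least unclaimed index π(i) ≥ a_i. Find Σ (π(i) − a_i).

0

Σπ = 3·4/2 = 6 (π permutes [3]); Σa = 1+3+2 = 6; disp = 6−6 = 0.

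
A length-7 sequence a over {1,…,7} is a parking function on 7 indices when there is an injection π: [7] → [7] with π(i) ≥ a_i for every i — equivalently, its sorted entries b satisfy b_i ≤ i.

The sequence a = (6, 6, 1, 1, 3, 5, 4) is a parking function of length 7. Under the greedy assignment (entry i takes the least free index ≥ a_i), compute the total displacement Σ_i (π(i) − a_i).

2

Σπ(i) = 1+…+7 = 28; Σa = 6+6+1+1+3+5+4 = 26; disp = 28−26 = 2.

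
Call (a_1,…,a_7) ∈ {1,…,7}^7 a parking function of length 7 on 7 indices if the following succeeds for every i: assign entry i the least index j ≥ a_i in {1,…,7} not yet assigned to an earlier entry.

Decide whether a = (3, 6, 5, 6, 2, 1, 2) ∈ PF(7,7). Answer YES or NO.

YES

Sorted: b = (1, 2, 2, 3, 5, 6, 6).
  b_1=1 ≤ 1
  b_2=2 ≤ 2
  b_3=2 ≤ 3
  b_4=3 ≤ 4
  b_5=5 ≤ 5
  b_6=6 ≤ 6
  b_7=6 ≤ 7
All bounds hold ⇒ YES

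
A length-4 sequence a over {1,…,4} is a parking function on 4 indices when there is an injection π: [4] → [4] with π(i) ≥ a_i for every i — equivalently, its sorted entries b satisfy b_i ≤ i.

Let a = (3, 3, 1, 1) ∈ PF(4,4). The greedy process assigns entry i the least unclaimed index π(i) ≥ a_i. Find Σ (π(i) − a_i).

Σπ = 10 ({1..4} each once); Σa = 3+3+1+1 = 8; disp = 10−8 = 2.

2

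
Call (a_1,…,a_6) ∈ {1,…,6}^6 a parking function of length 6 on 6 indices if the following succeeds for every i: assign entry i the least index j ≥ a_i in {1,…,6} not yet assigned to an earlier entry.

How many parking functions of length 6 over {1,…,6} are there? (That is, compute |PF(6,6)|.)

16807

|PF| = (7−6)·7^(6−1) = 1×16807 = 16807
E.g. (1,3,5,6,1,3) → sorted (1,1,3,3,5,6): b_i ≤ i ∀i, a PF.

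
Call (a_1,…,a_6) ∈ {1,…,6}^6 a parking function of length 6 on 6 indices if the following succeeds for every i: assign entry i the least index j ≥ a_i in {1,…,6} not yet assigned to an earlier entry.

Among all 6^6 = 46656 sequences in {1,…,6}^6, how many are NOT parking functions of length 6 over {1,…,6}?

Count = (6+1−6)·(6+1)^{6−1} = 1×16807 = 16807 [KW]
Example (3,4,1,5,6,4) → sorted (1,3,4,4,5,6): b_2=3>2, not a PF.
So 46656 − 16807 = 29849 fail.

29849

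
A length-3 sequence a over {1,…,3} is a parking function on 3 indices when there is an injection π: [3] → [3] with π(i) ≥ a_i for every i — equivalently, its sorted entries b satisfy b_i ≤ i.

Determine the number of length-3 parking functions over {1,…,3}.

16

#PF = (4−3)·4^(3−1) = 1×16 = 16 (Konheim–Weiss)
E.g. (3,2,1) → sorted (1,2,3): b_i ≤ i ∀i, a PF.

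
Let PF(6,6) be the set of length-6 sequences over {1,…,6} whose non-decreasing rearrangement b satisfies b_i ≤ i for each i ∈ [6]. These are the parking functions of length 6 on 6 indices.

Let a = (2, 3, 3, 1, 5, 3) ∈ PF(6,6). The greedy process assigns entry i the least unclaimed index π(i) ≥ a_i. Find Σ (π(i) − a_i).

Σπ = 21 ({1..6} each once); Σa = 2+3+3+1+5+3 = 17; disp = 21−17 = 4.

4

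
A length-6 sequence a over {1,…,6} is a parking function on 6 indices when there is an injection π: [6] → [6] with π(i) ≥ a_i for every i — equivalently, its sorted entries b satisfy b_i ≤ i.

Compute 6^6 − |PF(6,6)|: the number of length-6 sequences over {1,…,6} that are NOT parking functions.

29849

Count = (6−6+1)·(6+1)^(6−1) = 1·16807 = 16807 (Konheim–Weiss)
Check (6,1,3,6,5,3) → sorted (1,3,3,5,6,6): b_2=3>2, not a PF.
Total 46656; non-PF = 46656−16807 = 29849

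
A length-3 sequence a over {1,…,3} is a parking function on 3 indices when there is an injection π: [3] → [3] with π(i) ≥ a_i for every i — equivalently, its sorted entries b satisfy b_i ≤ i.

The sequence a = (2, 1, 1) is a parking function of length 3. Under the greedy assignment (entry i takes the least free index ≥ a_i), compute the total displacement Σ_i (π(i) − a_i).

2

Σπ(i) = 1+…+3 = 6; Σa = 2+1+1 = 4; disp = 6−4 = 2.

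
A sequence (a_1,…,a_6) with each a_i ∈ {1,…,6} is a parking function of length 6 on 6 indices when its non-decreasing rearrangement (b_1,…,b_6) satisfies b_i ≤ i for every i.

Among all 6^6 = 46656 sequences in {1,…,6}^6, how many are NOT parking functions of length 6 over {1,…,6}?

Count = (7−6)·7^(6−1) = 1×16807 = 16807 (Konheim–Weiss)
Check (4,5,5,3,5,4) → sorted (3,4,4,5,5,5): b_1=3>1, not a PF.
So 46656 − 16807 = 29849 fail.

29849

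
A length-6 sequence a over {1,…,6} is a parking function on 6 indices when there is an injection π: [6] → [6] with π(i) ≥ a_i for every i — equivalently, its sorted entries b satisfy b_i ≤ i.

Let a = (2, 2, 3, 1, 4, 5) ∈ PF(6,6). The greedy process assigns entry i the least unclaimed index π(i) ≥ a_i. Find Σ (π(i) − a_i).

Σπ(i) = 1+…+6 = 21; Σa = 2+2+3+1+4+5 = 17; disp = 21−17 = 4.

4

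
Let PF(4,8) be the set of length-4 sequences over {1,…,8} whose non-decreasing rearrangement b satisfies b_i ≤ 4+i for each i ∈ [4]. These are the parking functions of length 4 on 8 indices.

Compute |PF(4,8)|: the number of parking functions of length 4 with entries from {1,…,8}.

3645

Count = (8+1−4)·(8+1)^{4−1} = 5·729 = 3645 [KW]
E.g. (5,4,3,4) → sorted (3,4,4,5): b_i ≤ 4+i ∀i, a PF.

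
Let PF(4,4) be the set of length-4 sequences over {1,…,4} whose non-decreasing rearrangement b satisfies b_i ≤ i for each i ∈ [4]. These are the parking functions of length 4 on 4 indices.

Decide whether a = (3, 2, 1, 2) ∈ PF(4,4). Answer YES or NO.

Sorted: b = (1, 2, 2, 3).
  b_1=1 ≤ 1
  b_2=2 ≤ 2
  b_3=2 ≤ 3
  b_4=3 ≤ 4
All bounds hold ⇒ YES

YES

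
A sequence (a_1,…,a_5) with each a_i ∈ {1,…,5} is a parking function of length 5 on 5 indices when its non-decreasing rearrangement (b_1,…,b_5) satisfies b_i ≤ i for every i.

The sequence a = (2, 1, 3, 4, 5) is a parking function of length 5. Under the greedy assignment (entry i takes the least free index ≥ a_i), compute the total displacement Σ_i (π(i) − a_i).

0

Σπ = 5·6/2 = 15 (π permutes [5]); Σa = 2+1+3+4+5 = 15; disp = 15−15 = 0.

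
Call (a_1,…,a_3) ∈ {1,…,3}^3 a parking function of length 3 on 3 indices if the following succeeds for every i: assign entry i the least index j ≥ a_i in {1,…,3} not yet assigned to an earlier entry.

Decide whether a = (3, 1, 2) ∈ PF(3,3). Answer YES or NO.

Sorted: b = (1, 2, 3).
  b_1=1 ≤ 1
  b_2=2 ≤ 2
  b_3=3 ≤ 3
All bounds hold ⇒ YES

YES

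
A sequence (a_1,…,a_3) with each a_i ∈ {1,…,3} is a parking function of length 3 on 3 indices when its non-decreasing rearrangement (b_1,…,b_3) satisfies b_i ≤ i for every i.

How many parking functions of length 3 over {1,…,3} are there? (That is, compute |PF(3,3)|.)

|PF(3,3)| = (3−3+1)·(3+1)^(3−1) = 1×16 = 16 (Konheim–Weiss)
Example (1,2,2) → sorted (1,2,2): b_i ≤ i ∀i, a PF.

16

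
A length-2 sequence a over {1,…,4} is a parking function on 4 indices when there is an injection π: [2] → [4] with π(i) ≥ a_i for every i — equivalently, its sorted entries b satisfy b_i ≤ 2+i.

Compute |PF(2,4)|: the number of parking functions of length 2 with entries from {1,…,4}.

|PF| = 3·5^1 = 3 · 5 = 15 (Konheim–Weiss)
Check (2,1) → sorted (1,2): b_i ≤ 2+i ∀i, a PF.

15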